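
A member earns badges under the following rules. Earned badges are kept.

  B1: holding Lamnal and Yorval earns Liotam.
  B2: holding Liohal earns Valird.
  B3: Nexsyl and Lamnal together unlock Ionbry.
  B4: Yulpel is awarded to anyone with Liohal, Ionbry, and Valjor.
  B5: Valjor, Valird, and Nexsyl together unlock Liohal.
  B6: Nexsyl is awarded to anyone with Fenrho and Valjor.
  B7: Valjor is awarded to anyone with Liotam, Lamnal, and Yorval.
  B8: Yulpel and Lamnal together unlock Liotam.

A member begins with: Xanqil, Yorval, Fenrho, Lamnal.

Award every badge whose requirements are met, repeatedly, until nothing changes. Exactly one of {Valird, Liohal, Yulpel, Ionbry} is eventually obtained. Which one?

Ionbry

With Lamnal and Yorval, Liotam is earned (B1).
With Liotam, Lamnal, and Yorval, Valjor is earned (B7).
With Fenrho and Valjor, Nexsyl is earned (B6).
With Nexsyl and Lamnal, Ionbry is earned (B3).
Liohal would need Valjor, Valird, and Nexsyl (B5), but Valird is never earned. Valird would need Liohal (B2), but Liohal is never earned. Yulpel would need Liohal, Ionbry, and Valjor (B4), but Liohal is never earned.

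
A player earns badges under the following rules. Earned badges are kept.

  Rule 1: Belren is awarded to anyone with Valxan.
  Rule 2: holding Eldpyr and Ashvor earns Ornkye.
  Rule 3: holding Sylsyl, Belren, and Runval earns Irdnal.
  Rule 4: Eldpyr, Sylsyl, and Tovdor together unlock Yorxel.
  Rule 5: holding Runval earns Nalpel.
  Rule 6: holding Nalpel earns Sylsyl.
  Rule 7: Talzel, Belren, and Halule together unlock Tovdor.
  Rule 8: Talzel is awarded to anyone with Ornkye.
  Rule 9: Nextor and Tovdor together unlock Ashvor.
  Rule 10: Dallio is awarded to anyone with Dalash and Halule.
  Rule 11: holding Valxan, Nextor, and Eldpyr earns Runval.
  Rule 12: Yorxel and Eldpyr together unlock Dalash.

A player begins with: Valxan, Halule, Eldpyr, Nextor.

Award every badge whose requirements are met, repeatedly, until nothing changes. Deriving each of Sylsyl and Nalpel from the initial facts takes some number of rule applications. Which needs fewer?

Nalpel: With Valxan, Nextor, and Eldpyr, Runval is earned (Rule 11). With Runval, Nalpel is earned (Rule 5). [2 rule applications]
Sylsyl: With Valxan, Nextor, and Eldpyr, Runval is earned (Rule 11). With Runval, Nalpel is earned (Rule 5). With Nalpel, Sylsyl is earned (Rule 6). [3 rule applications]
Nalpel needs fewer.

Nalpel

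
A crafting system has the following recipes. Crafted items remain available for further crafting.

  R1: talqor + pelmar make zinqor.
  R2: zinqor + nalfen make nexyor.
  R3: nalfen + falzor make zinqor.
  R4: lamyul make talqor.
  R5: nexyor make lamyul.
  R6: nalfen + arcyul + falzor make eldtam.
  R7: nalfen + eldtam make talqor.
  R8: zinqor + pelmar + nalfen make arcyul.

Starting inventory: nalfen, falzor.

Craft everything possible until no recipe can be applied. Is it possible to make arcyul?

arcyul would need zinqor, pelmar, and nalfen (R8), but pelmar is never obtained.

No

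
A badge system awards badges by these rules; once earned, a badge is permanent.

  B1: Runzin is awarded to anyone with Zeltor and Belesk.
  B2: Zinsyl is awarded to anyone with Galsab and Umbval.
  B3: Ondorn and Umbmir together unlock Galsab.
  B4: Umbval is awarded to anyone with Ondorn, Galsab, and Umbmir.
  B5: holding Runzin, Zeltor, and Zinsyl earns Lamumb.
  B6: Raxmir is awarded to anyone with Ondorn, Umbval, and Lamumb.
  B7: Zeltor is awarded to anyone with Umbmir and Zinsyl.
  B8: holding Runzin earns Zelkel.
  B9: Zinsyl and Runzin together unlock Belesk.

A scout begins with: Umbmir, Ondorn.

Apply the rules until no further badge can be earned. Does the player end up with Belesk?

Belesk would need Zinsyl and Runzin (B9), but Runzin is never earned.

No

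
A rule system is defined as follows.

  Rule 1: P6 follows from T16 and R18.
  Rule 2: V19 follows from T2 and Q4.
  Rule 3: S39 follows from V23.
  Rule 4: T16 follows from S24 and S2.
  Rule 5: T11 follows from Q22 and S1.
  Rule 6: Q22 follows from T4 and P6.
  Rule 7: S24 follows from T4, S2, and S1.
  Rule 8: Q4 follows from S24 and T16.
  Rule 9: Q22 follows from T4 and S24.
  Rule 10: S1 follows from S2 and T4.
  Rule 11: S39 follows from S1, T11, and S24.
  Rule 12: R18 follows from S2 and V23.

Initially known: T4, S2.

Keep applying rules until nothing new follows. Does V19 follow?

V19 would need T2 and Q4 (Rule 2), but T2 is never established.

No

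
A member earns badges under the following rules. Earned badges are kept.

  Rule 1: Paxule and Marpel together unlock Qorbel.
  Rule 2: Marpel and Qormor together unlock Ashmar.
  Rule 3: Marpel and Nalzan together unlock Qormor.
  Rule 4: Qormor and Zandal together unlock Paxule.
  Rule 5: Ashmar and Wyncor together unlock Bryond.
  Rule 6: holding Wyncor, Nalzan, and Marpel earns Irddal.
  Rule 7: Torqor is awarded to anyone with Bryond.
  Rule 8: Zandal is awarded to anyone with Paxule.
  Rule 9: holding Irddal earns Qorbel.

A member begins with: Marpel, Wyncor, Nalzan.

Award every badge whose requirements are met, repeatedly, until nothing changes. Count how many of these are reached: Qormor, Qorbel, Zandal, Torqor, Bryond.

With Wyncor, Nalzan, and Marpel, Irddal is earned (Rule 6).
With Marpel and Nalzan, Qormor is earned (Rule 3).
With Irddal, Qorbel is earned (Rule 9).
With Marpel and Qormor, Ashmar is earned (Rule 2).
With Ashmar and Wyncor, Bryond is earned (Rule 5).
With Bryond, Torqor is earned (Rule 7).
Qormor: reached.
Qorbel: reached.
Zandal would need Paxule (Rule 8), but Paxule is never earned.
Torqor: reached.
Bryond: reached.
Reached: Qormor, Qorbel, Torqor, and Bryond — 4 of the 5.

4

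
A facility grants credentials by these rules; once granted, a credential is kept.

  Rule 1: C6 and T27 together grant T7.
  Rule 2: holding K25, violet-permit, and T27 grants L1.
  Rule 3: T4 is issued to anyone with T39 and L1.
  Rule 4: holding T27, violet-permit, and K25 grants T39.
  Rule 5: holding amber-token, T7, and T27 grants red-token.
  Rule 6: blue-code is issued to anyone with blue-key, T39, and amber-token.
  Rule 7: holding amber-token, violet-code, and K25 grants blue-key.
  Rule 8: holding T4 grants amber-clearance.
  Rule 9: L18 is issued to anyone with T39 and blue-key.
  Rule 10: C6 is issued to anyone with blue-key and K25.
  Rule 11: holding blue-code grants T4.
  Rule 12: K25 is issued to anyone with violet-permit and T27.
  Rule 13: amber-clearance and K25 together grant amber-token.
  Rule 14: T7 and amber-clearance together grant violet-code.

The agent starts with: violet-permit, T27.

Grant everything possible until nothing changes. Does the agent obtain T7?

No

T7 would need C6 and T27 (Rule 1), but C6 is never granted.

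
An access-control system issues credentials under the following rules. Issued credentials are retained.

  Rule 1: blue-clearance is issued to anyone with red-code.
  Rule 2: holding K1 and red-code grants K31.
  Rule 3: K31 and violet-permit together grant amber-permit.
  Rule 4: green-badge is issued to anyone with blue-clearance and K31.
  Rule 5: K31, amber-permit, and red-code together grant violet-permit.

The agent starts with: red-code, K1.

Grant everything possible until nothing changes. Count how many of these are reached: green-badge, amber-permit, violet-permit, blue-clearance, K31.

3

Holding K1 and red-code grants K31 (Rule 2).
Holding red-code grants blue-clearance (Rule 1).
Holding blue-clearance and K31 grants green-badge (Rule 4).
green-badge: reached.
amber-permit would need K31 and violet-permit (Rule 3), but violet-permit is never granted.
violet-permit would need K31, amber-permit, and red-code (Rule 5), but amber-permit is never granted.
blue-clearance: reached.
K31: reached.
Reached: green-badge, blue-clearance, and K31 — 3 of the 5.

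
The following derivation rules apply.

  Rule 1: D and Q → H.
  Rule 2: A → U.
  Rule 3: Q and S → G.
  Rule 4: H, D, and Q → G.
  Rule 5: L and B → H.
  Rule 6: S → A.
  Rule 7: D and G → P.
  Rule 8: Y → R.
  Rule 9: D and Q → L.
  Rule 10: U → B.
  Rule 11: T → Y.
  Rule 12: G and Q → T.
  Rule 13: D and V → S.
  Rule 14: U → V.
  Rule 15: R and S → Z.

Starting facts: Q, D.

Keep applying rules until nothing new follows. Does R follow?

Yes

From D and Q, Rule 1 gives H.
From H, D, and Q, Rule 4 gives G.
G and Q hold, so T follows (Rule 12).
From T, Rule 11 gives Y.
From Y, Rule 8 gives R.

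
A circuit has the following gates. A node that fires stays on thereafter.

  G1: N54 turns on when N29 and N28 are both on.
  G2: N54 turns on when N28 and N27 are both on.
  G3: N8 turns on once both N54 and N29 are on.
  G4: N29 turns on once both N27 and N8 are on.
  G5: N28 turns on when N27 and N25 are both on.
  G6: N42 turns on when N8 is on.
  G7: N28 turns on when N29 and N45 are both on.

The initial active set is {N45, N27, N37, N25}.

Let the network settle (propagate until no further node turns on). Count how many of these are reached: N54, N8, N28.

2

G5: N27 and N25 on → N28 on.
G2: N28 and N27 on → N54 on.
N54: reached.
N8 would need N54 and N29 (G3), but N29 never turns on.
N28: reached.
Reached: N54 and N28 — 2 of the 3.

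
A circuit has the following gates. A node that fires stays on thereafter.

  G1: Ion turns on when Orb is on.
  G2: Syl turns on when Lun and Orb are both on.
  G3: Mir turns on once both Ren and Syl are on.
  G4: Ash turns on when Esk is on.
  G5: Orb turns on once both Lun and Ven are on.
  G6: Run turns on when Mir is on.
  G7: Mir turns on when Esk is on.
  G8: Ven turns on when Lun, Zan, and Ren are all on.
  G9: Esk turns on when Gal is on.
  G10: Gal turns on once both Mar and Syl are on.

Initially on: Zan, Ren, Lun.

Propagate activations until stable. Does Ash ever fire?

Ash would need Esk (G4), but Esk never turns on.

No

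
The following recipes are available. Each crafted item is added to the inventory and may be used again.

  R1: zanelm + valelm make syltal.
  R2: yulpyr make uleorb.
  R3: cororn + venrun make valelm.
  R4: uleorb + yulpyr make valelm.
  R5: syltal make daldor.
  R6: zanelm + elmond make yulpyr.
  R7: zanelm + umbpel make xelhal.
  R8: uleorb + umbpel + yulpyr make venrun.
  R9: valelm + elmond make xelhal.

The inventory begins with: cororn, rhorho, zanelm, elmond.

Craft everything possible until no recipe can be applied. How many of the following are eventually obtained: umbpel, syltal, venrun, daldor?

2

Using R6, zanelm and elmond make yulpyr.
yulpyr → uleorb (R2).
uleorb + yulpyr → valelm (R4).
Using R1, zanelm and valelm make syltal.
syltal → daldor (R5).
No rule produces umbpel, and it is not given.
syltal: reached.
venrun would need uleorb, umbpel, and yulpyr (R8), but umbpel is never obtained.
daldor: reached.
Reached: syltal and daldor — 2 of the 4.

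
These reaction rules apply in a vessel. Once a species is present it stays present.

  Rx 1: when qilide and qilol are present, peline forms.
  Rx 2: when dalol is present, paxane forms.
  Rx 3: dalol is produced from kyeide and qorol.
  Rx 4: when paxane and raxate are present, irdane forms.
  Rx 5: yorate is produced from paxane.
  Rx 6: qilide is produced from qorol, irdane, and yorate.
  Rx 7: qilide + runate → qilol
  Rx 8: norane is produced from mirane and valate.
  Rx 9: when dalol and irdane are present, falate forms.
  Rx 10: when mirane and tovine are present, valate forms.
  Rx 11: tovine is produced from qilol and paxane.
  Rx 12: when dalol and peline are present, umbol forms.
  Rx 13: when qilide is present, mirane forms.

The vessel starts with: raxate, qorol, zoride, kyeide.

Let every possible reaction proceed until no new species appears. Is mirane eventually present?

Yes

kyeide and qorol present → dalol forms (Rx 3).
dalol present → paxane forms (Rx 2).
paxane and raxate present → irdane forms (Rx 4).
paxane present → yorate forms (Rx 5).
qorol, irdane, and yorate present → qilide forms (Rx 6).
qilide present → mirane forms (Rx 13).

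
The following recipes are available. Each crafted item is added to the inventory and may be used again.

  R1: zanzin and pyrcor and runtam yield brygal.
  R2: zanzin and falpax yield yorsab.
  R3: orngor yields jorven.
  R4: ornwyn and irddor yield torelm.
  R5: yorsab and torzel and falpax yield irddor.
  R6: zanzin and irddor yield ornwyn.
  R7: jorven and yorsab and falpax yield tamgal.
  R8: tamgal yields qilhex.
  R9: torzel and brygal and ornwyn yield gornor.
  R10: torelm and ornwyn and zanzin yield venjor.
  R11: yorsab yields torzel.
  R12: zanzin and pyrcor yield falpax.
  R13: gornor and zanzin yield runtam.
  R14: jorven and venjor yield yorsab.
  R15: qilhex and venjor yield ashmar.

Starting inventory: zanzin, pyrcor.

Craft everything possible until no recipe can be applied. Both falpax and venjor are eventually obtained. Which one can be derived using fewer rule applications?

falpax

falpax: Using R12, zanzin and pyrcor make falpax. [1 rule application]
venjor: Using R12, zanzin and pyrcor make falpax. Using R2, zanzin and falpax make yorsab. Using R11, yorsab makes torzel. yorsab and torzel and falpax → irddor (R5). Using R6, zanzin and irddor make ornwyn. ornwyn and irddor → torelm (R4). Using R10, torelm, ornwyn, and zanzin make venjor. [7 rule applications]
falpax needs fewer.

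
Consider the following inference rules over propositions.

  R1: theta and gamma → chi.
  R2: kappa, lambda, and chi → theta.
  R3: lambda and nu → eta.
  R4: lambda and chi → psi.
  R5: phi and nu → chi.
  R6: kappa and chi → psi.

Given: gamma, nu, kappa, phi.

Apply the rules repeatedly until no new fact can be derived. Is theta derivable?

theta would need kappa, lambda, and chi (R2), but lambda is never established.

No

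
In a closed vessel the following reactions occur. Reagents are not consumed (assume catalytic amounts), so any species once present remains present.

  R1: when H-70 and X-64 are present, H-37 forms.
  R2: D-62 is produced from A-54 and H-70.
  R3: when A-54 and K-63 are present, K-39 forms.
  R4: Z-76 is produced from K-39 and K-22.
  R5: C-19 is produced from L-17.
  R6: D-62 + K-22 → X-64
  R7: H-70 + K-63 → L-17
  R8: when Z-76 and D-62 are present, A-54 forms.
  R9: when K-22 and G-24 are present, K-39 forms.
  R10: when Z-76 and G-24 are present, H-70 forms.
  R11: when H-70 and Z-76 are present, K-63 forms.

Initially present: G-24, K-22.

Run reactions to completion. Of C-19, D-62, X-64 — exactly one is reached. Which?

C-19

K-22 and G-24 present → K-39 forms (R9).
K-39 and K-22 present → Z-76 forms (R4).
Z-76 and G-24 present → H-70 forms (R10).
H-70 and Z-76 present → K-63 forms (R11).
H-70 and K-63 present → L-17 forms (R7).
L-17 present → C-19 forms (R5).
D-62 would need A-54 and H-70 (R2), but A-54 never forms. X-64 would need D-62 and K-22 (R6), but D-62 never forms.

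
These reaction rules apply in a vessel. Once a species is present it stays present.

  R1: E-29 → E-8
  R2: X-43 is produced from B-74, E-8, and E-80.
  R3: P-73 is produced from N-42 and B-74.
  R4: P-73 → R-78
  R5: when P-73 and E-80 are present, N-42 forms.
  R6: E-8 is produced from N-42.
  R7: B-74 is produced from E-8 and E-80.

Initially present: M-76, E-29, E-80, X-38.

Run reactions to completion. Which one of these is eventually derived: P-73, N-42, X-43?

E-29 present → E-8 forms (R1).
E-8 and E-80 present → B-74 forms (R7).
B-74, E-8, and E-80 present → X-43 forms (R2).
N-42 would need P-73 and E-80 (R5), but P-73 never forms. P-73 would need N-42 and B-74 (R3), but N-42 never forms.

X-43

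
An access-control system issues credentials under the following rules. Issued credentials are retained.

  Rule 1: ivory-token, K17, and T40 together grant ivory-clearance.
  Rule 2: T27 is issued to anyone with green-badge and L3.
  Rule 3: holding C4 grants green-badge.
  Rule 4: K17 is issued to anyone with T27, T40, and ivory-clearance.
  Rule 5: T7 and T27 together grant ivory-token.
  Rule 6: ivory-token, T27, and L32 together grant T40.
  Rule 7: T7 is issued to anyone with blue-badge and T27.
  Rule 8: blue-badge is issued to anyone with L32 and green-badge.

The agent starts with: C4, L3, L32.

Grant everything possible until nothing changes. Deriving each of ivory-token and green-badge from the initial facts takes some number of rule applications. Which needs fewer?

green-badge: Holding C4 grants green-badge (Rule 3). [1 rule application]
ivory-token: Holding C4 grants green-badge (Rule 3). Holding green-badge and L3 grants T27 (Rule 2). Holding L32 and green-badge grants blue-badge (Rule 8). Holding blue-badge and T27 grants T7 (Rule 7). Holding T7 and T27 grants ivory-token (Rule 5). [5 rule applications]
green-badge needs fewer.

green-badge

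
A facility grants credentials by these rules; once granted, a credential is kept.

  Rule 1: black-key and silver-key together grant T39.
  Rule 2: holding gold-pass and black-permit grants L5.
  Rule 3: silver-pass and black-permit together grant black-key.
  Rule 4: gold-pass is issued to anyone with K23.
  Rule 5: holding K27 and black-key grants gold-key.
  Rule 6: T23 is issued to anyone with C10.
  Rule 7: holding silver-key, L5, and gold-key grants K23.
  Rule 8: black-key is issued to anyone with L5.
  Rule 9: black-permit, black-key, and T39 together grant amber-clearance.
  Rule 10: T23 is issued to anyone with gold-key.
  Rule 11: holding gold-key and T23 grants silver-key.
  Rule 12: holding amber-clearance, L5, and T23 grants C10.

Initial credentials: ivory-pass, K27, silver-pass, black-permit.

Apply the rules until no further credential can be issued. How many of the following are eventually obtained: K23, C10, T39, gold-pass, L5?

1

Holding silver-pass and black-permit grants black-key (Rule 3).
Holding K27 and black-key grants gold-key (Rule 5).
Holding gold-key grants T23 (Rule 10).
Holding gold-key and T23 grants silver-key (Rule 11).
Holding black-key and silver-key grants T39 (Rule 1).
K23 would need silver-key, L5, and gold-key (Rule 7), but L5 is never granted.
C10 would need amber-clearance, L5, and T23 (Rule 12), but L5 is never granted.
T39: reached.
gold-pass would need K23 (Rule 4), but K23 is never granted.
L5 would need gold-pass and black-permit (Rule 2), but gold-pass is never granted.
Reached: T39 — 1 of the 5.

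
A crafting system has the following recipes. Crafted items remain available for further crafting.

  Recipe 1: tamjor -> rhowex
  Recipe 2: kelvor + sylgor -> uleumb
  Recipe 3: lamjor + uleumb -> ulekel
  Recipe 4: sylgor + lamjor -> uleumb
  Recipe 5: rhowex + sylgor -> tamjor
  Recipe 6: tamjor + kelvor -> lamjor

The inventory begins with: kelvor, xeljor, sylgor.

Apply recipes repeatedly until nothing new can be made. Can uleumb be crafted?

Using Recipe 2, kelvor and sylgor make uleumb.

Yes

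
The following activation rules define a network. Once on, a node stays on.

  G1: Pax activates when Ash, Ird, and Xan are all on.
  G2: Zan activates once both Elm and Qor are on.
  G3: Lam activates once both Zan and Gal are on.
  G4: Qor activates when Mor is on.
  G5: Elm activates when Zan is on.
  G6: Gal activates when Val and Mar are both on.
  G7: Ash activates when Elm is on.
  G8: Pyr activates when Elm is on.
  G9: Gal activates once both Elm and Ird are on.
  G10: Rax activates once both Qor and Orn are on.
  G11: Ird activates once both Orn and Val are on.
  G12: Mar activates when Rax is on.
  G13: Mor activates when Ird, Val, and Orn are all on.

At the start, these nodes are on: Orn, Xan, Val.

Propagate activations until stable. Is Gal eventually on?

Yes

Orn and Val are on, so Ird activates (G11).
G13: Ird, Val, and Orn on → Mor on.
G4: Mor on → Qor on.
G10: Qor and Orn on → Rax on.
G12: Rax on → Mar on.
Val and Mar are on, so Gal activates (G6).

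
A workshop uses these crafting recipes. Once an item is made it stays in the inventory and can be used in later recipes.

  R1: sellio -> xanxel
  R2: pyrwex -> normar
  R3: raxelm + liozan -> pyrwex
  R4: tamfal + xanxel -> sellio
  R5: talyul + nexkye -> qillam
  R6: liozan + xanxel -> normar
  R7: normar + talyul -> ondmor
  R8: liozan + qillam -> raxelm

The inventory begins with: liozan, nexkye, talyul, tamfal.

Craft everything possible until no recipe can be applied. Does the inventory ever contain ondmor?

Yes

Using R5, talyul and nexkye make qillam.
liozan + qillam -> raxelm (R8).
Using R3, raxelm and liozan make pyrwex.
pyrwex -> normar (R2).
Using R7, normar and talyul make ondmor.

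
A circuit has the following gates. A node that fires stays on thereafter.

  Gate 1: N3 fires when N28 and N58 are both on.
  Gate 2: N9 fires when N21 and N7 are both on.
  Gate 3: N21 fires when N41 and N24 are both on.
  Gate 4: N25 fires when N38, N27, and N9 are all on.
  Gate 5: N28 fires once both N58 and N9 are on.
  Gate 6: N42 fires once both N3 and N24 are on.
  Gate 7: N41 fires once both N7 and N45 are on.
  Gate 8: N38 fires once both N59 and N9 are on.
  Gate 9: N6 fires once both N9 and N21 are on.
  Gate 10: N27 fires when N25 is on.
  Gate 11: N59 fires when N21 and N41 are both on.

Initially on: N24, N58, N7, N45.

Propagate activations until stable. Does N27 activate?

N27 would need N25 (Gate 10), but N25 never turns on.

No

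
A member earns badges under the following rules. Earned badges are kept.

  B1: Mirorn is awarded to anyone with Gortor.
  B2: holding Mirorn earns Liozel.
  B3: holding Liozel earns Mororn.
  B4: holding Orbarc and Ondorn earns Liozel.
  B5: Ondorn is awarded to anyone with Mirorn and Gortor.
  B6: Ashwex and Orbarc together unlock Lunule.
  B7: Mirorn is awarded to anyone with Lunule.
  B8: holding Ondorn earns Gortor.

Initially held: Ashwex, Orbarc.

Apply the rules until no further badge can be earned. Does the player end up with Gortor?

Gortor would need Ondorn (B8), but Ondorn is never earned.

No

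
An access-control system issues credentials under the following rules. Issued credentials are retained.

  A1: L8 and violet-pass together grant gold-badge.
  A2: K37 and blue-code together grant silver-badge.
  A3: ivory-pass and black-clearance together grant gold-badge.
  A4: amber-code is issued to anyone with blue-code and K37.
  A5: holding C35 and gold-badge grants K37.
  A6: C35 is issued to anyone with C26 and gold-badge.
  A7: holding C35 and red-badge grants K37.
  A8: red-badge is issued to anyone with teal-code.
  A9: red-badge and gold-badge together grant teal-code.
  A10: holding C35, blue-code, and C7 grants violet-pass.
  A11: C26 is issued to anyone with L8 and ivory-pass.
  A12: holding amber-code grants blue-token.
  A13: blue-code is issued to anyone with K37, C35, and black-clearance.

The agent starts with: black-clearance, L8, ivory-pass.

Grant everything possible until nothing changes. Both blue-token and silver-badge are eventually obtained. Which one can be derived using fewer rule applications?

silver-badge

silver-badge: Holding ivory-pass and black-clearance grants gold-badge (A3). Holding L8 and ivory-pass grants C26 (A11). Holding C26 and gold-badge grants C35 (A6). Holding C35 and gold-badge grants K37 (A5). Holding K37, C35, and black-clearance grants blue-code (A13). Holding K37 and blue-code grants silver-badge (A2). [6 rule applications]
blue-token: Holding ivory-pass and black-clearance grants gold-badge (A3). Holding L8 and ivory-pass grants C26 (A11). Holding C26 and gold-badge grants C35 (A6). Holding C35 and gold-badge grants K37 (A5). Holding K37, C35, and black-clearance grants blue-code (A13). Holding blue-code and K37 grants amber-code (A4). Holding amber-code grants blue-token (A12). [7 rule applications]
silver-badge needs fewer.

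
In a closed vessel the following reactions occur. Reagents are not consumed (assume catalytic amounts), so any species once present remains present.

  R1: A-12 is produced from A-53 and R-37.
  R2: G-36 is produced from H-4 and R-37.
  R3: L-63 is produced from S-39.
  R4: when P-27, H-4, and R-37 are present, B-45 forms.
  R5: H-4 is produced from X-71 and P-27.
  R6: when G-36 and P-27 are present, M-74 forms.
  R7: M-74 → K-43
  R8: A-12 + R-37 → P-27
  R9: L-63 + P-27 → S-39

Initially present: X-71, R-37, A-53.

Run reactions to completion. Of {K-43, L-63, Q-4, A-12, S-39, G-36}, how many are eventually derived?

A-53 and R-37 present → A-12 forms (R1).
A-12 and R-37 present → P-27 forms (R8).
X-71 and P-27 present → H-4 forms (R5).
H-4 and R-37 present → G-36 forms (R2).
G-36 and P-27 present → M-74 forms (R6).
M-74 present → K-43 forms (R7).
K-43: reached.
L-63 would need S-39 (R3), but S-39 never forms.
No rule produces Q-4, and it is not given.
A-12: reached.
S-39 would need L-63 and P-27 (R9), but L-63 never forms.
G-36: reached.
Reached: K-43, A-12, and G-36 — 3 of the 6.

3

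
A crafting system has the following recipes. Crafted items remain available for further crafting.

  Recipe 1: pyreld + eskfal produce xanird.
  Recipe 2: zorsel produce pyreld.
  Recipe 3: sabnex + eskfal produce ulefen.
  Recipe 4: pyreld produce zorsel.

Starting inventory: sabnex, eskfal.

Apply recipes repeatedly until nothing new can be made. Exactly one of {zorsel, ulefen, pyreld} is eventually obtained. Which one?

Using Recipe 3, sabnex and eskfal make ulefen.
zorsel would need pyreld (Recipe 4), but pyreld is never obtained. pyreld would need zorsel (Recipe 2), but zorsel is never obtained.

ulefen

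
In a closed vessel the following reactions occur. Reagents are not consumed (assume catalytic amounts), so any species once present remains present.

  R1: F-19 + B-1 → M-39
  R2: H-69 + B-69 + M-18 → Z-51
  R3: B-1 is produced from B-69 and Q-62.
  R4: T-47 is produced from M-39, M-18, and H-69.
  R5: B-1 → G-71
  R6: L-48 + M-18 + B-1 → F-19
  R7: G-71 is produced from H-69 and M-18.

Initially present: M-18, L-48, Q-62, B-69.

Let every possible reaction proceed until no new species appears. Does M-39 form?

Yes

B-69 and Q-62 present → B-1 forms (R3).
L-48, M-18, and B-1 present → F-19 forms (R6).
F-19 and B-1 present → M-39 forms (R1).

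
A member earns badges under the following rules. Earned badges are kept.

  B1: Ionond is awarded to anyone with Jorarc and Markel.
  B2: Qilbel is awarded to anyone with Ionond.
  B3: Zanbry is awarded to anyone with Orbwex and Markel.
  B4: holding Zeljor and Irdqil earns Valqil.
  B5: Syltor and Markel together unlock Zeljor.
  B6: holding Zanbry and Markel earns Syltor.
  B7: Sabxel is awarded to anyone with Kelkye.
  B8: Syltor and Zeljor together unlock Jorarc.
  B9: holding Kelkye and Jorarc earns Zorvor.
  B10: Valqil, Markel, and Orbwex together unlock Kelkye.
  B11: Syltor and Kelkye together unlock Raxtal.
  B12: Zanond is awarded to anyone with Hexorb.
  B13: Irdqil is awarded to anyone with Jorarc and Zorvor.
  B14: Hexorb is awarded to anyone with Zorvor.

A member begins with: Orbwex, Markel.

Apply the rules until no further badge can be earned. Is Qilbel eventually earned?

Yes

With Orbwex and Markel, Zanbry is earned (B3).
With Zanbry and Markel, Syltor is earned (B6).
With Syltor and Markel, Zeljor is earned (B5).
With Syltor and Zeljor, Jorarc is earned (B8).
With Jorarc and Markel, Ionond is earned (B1).
With Ionond, Qilbel is earned (B2).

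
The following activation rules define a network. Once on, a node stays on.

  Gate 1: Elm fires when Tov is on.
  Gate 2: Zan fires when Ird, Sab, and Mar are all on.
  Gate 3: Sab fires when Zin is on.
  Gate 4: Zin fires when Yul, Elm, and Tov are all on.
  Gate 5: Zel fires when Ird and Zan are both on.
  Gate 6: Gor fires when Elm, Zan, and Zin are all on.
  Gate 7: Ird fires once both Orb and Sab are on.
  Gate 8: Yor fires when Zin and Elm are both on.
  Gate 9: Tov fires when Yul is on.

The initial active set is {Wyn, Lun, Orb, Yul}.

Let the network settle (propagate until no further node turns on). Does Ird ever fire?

Gate 9: Yul on → Tov on.
Gate 1: Tov on → Elm on.
Gate 4: Yul, Elm, and Tov on → Zin on.
Zin is on, so Sab fires (Gate 3).
Gate 7: Orb and Sab on → Ird on.

Yes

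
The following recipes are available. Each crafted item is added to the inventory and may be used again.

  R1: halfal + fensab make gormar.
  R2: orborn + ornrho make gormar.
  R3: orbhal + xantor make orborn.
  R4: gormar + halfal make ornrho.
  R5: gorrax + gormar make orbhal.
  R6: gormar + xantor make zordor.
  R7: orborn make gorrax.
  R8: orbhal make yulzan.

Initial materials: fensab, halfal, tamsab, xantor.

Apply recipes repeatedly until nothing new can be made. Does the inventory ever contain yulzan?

yulzan would need orbhal (R8), but orbhal is never obtained.

No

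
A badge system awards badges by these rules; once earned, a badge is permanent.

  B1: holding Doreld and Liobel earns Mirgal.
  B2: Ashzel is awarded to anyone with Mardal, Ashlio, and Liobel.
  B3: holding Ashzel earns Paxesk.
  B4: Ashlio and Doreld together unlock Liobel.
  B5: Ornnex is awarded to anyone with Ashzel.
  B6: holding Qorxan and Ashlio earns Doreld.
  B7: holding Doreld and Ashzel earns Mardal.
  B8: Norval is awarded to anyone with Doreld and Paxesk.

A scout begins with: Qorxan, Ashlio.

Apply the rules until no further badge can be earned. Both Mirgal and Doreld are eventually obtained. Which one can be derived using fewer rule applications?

Doreld

Doreld: With Qorxan and Ashlio, Doreld is earned (B6). [1 rule application]
Mirgal: With Qorxan and Ashlio, Doreld is earned (B6). With Ashlio and Doreld, Liobel is earned (B4). With Doreld and Liobel, Mirgal is earned (B1). [3 rule applications]
Doreld needs fewer.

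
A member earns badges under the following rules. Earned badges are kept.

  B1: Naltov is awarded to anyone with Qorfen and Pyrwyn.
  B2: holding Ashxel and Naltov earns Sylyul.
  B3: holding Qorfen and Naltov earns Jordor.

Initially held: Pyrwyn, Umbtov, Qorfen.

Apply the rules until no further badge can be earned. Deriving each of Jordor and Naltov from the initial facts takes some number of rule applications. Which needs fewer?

Naltov

Naltov: With Qorfen and Pyrwyn, Naltov is earned (B1). [1 rule application]
Jordor: With Qorfen and Pyrwyn, Naltov is earned (B1). With Qorfen and Naltov, Jordor is earned (B3). [2 rule applications]
Naltov needs fewer.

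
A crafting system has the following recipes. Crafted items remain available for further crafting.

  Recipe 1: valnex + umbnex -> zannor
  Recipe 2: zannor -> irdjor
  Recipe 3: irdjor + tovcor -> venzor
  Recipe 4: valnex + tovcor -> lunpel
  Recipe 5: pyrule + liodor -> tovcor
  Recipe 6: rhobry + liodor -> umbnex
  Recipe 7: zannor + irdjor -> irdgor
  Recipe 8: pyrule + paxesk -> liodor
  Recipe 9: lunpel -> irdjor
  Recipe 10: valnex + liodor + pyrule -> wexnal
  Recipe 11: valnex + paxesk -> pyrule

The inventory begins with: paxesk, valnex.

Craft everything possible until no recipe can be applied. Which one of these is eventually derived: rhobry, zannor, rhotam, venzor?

venzor

Using Recipe 11, valnex and paxesk make pyrule.
pyrule + paxesk -> liodor (Recipe 8).
Using Recipe 5, pyrule and liodor make tovcor.
Using Recipe 4, valnex and tovcor make lunpel.
lunpel -> irdjor (Recipe 9).
irdjor + tovcor -> venzor (Recipe 3).
zannor would need valnex and umbnex (Recipe 1), but umbnex is never obtained. No rule produces rhotam, and it is not given. No rule produces rhobry, and it is not given.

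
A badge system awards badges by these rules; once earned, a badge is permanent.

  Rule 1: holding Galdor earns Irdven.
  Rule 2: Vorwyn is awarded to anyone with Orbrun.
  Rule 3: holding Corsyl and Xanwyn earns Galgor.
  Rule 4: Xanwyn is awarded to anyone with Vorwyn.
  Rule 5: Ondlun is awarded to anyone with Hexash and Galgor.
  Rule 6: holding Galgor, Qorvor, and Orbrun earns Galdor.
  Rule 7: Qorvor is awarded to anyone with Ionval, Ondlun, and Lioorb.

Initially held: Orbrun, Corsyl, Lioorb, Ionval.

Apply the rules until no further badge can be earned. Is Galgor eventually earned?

Yes

With Orbrun, Vorwyn is earned (Rule 2).
With Vorwyn, Xanwyn is earned (Rule 4).
With Corsyl and Xanwyn, Galgor is earned (Rule 3).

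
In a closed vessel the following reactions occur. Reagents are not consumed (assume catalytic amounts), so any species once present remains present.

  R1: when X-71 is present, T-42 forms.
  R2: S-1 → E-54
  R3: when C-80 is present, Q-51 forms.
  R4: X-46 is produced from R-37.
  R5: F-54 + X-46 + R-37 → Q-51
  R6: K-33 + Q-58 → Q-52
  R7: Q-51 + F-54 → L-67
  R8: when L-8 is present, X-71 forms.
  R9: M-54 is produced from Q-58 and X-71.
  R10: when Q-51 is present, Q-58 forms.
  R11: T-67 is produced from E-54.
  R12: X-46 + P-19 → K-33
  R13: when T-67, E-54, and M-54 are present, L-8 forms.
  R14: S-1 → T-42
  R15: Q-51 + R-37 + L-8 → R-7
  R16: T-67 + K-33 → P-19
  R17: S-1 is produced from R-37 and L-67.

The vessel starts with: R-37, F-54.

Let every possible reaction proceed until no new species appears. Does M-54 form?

No

M-54 would need Q-58 and X-71 (R9), but X-71 never forms.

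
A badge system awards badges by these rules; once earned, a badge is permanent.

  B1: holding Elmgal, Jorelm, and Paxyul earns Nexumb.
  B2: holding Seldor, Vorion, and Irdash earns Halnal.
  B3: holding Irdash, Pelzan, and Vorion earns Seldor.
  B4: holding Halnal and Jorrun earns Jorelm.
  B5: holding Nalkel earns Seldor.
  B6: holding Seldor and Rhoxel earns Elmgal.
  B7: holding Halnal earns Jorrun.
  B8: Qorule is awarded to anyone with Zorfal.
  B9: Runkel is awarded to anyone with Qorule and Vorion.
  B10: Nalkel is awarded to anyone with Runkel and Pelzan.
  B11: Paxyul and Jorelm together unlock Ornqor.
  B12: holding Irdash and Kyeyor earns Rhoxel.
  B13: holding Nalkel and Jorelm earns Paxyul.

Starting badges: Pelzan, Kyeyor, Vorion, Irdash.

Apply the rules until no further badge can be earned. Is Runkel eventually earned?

Runkel would need Qorule and Vorion (B9), but Qorule is never earned.

No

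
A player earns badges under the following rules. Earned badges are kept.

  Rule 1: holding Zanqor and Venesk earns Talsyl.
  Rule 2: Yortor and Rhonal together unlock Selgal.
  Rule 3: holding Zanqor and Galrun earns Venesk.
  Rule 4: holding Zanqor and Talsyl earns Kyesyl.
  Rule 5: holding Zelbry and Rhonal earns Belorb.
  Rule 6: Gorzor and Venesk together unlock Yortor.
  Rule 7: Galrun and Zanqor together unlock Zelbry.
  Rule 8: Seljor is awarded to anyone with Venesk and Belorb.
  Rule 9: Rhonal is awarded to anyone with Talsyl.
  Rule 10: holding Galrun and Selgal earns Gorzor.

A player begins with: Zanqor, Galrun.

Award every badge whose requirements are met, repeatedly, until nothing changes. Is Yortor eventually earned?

No

Yortor would need Gorzor and Venesk (Rule 6), but Gorzor is never earned.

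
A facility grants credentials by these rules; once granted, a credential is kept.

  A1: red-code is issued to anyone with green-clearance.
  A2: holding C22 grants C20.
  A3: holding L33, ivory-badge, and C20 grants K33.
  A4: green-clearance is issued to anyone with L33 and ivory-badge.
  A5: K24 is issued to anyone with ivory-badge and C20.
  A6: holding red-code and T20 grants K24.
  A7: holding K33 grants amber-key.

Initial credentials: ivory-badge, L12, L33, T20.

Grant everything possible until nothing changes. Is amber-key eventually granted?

amber-key would need K33 (A7), but K33 is never granted.

No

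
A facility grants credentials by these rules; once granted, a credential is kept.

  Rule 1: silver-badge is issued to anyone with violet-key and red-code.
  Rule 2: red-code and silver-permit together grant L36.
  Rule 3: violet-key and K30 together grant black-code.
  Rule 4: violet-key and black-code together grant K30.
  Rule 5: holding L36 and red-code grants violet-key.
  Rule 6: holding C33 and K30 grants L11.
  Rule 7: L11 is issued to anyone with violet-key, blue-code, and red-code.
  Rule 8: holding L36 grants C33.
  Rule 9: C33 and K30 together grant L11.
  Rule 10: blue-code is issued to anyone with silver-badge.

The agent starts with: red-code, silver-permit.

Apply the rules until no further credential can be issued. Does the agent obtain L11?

Holding red-code and silver-permit grants L36 (Rule 2).
Holding L36 and red-code grants violet-key (Rule 5).
Holding violet-key and red-code grants silver-badge (Rule 1).
Holding silver-badge grants blue-code (Rule 10).
Holding violet-key, blue-code, and red-code grants L11 (Rule 7).

Yes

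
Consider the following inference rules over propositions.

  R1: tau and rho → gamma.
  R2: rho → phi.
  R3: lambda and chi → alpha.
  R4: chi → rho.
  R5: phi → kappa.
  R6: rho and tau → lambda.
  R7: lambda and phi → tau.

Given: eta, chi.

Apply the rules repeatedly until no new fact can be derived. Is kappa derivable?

chi holds, so rho follows (R4).
rho holds, so phi follows (R2).
phi holds, so kappa follows (R5).

Yes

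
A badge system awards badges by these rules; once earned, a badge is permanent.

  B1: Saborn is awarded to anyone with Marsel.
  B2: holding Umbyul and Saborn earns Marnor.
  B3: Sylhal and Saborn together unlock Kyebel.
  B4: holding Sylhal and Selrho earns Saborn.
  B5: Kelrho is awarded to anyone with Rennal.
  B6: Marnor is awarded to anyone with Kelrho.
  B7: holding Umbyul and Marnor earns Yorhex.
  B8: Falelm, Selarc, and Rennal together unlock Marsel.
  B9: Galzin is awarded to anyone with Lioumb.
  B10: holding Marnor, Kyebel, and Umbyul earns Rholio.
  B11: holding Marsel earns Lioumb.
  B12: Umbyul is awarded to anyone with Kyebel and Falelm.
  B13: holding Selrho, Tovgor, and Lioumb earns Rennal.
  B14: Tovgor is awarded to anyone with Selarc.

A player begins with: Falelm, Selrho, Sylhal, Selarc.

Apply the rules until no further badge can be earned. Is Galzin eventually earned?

Galzin would need Lioumb (B9), but Lioumb is never earned.

No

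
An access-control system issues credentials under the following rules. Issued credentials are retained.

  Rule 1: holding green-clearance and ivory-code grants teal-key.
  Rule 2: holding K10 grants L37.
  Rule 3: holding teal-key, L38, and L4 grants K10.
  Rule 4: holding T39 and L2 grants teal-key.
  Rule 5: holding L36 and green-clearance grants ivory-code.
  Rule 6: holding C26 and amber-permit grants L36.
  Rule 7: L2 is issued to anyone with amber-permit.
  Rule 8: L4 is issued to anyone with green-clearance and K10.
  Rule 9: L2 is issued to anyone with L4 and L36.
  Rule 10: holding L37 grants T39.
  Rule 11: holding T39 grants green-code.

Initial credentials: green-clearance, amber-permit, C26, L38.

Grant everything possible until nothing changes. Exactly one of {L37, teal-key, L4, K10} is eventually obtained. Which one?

teal-key

Holding C26 and amber-permit grants L36 (Rule 6).
Holding L36 and green-clearance grants ivory-code (Rule 5).
Holding green-clearance and ivory-code grants teal-key (Rule 1).
K10 would need teal-key, L38, and L4 (Rule 3), but L4 is never granted. L37 would need K10 (Rule 2), but K10 is never granted. L4 would need green-clearance and K10 (Rule 8), but K10 is never granted.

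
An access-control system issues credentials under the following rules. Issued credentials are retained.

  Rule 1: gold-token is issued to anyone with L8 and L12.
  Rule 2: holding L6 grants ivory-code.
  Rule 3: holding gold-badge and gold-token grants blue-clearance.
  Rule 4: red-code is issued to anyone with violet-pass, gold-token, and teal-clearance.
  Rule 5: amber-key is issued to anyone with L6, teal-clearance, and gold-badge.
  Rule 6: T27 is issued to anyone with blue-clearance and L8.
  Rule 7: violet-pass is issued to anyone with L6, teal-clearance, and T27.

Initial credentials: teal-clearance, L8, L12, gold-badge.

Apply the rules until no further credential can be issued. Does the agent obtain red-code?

red-code would need violet-pass, gold-token, and teal-clearance (Rule 4), but violet-pass is never granted.

No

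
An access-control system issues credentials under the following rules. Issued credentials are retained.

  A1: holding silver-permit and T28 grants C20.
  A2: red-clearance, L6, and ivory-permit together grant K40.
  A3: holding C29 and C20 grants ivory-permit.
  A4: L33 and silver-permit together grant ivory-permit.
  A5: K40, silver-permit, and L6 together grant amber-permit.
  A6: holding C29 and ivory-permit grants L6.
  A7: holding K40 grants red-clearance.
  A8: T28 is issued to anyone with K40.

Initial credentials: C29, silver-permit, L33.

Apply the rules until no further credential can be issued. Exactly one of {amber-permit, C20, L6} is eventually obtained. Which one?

L6

Holding L33 and silver-permit grants ivory-permit (A4).
Holding C29 and ivory-permit grants L6 (A6).
C20 would need silver-permit and T28 (A1), but T28 is never granted. amber-permit would need K40, silver-permit, and L6 (A5), but K40 is never granted.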